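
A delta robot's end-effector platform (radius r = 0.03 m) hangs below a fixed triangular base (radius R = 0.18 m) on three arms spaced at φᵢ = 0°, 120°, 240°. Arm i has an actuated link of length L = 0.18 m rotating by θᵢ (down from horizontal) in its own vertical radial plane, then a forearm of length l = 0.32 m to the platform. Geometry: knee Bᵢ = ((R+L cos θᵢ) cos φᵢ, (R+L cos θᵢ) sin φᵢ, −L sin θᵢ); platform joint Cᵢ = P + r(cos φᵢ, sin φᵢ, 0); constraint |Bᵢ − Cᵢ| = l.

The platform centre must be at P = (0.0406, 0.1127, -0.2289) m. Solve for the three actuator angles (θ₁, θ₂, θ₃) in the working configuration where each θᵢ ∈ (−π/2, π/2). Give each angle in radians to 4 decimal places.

θ₁ = 0.5233, θ₂ = 0.2619, θ₃ = 1.3088

arm 1 (φ=0.0°): x'=0.0406, y'=0.1127
  A=0.1094, B=-0.2289, C=(l²−L²−A²−y'²−z²)/(2L)=-0.0196
  γ=atan2(-0.2289,0.1094)=-1.1250;  ψ=arccos(-0.0774)=1.6482;  θ1=γ+ψ≈0.5233
arm 2 (φ=120.0°): x'=0.0773, y'=-0.0915
  A=0.0727, B=-0.2289, C=(l²−L²−A²−y'²−z²)/(2L)=0.0110
  θ2 = atan2(B,A) + arccos(C/0.2402) = 0.2619
φ3=240.0° → target in arm frame (-0.1179, -0.0212)
  A cos θ + B sin θ = C:  0.2679·cos θ + -0.2289·sin θ = -0.1517
  √(A²+B²)=0.3524;  θ3 = -0.7071+2.0159 ≈ 1.3088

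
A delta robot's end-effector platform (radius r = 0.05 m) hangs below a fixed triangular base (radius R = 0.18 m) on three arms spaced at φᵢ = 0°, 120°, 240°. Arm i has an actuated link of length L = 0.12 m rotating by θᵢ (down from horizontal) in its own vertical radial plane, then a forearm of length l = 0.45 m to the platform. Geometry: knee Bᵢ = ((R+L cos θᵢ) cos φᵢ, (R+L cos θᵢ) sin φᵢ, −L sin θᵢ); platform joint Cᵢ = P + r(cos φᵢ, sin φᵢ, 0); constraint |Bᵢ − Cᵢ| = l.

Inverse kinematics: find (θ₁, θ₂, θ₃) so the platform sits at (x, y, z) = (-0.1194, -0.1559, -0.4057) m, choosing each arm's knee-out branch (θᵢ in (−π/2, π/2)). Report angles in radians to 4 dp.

arm 1 (φ=0.0°): x'=-0.1194, y'=-0.1559
  e−x'=0.2494;  (l²−L²−(e−x')²−y'²−z²)/2L = -0.2625
  √(A²+B²)=0.4762;  θ1 = -1.0196+2.1546 ≈ 1.1350
arm 2 (φ=120.0°): x'=-0.0753, y'=0.1814
  A cos θ + B sin θ = C:  0.2053·cos θ + -0.4057·sin θ = -0.2147
  √(A²+B²)=0.4547;  θ2 = -1.1023+2.0626 ≈ 0.9603
arm 3 (φ=240.0°): x'=0.1947, y'=-0.0255
  e−x'=-0.0647;  (l²−L²−(e−x')²−y'²−z²)/2L = 0.0778
  θ3 = atan2(B,A) + arccos(C/0.4108) = -0.3487

θ₁ = 1.1350, θ₂ = 0.9603, θ₃ = -0.3487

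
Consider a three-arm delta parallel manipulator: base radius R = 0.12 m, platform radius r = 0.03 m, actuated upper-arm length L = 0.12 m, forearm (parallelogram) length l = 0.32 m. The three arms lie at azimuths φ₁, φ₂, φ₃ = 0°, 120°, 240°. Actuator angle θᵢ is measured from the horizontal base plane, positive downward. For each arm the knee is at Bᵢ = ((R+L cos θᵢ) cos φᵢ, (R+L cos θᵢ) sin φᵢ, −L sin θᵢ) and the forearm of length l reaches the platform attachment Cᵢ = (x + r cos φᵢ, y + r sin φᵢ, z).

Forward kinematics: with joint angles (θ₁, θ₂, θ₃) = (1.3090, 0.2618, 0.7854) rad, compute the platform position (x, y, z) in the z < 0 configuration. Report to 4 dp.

arm 1 at φ=0.0°: (R−r)+L cos θ1 = 0.1211;  S1 = (0.1211, 0.0000, -0.1159)
S2 = (0.2059·cos120.0°, 0.2059·sin120.0°, -0.0311) = (-0.1030, 0.1783, -0.0311)
arm 3 at φ=240.0°: (R−r)+L cos θ3 = 0.1749;  S3 = (-0.0874, -0.1514, -0.0849)
eliminate P² terms by subtracting sphere 1 from 2 and 3
plane₁₂: -0.4480x+0.3566y+0.1697z = 0.0153
det = 0.2844;  x = -0.0284+0.2586z,  y = 0.0071+-0.1510z
sphere 1 gives Az²+Bz+C=0 with A=1.0897, B=0.1524, C=-0.0666;  B²−4AC=0.3134;  roots -0.3268, 0.1870;  negative root z = -0.3268
x = -0.1129, y = 0.0565

(-0.1129, 0.0565, -0.3268)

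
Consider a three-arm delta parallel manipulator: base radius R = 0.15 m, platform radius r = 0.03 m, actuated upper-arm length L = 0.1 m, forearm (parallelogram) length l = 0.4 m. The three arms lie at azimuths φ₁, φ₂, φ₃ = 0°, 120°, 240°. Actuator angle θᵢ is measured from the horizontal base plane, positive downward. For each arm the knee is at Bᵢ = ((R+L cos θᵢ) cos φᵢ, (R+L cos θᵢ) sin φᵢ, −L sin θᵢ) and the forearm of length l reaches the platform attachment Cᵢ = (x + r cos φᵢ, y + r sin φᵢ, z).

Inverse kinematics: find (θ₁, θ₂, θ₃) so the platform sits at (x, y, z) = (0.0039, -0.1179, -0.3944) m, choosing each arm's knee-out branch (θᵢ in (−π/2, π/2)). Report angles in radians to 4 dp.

θ₁ = 0.6983, θ₂ = 1.2224, θ₃ = 0.1751

φ1=0.0° → target in arm frame (0.0039, -0.1179)
  A cos θ + B sin θ = C:  0.1161·cos θ + -0.3944·sin θ = -0.1647
  γ=atan2(-0.3944,0.1161)=-1.2845;  ψ=arccos(-0.4005)=1.9828;  θ1=γ+ψ≈0.6983
arm 2 (φ=120.0°): x'=-0.1041, y'=0.0556
  e−x'=0.2241;  (l²−L²−(e−x')²−y'²−z²)/2L = -0.2942
  θ2 = atan2(B,A) + arccos(C/0.4536) = 1.2224
arm 3 (φ=240.0°): x'=0.1002, y'=0.0623
  A cos θ + B sin θ = C:  0.0198·cos θ + -0.3944·sin θ = -0.0491
  √(A²+B²)=0.3949;  θ3 = -1.5205+1.6956 ≈ 0.1751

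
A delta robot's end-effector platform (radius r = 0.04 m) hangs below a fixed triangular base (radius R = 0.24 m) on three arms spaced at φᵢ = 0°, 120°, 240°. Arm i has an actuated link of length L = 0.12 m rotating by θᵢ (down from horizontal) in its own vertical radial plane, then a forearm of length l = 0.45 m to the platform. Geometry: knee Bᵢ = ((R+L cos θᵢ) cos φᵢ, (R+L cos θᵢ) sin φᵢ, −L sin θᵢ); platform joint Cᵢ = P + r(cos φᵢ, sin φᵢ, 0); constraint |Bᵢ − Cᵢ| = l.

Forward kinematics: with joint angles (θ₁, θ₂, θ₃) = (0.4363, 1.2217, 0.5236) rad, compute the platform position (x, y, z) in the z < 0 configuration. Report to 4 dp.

O1 = (0.3088·cos0.0°, 0.3088·sin0.0°, -0.0507) = (0.3088, 0.0000, -0.0507)
arm 2 at φ=120.0°: ρ2 = 0.2410;  O2 = (-0.1205, 0.2088, -0.1128)
O3 = (0.3039·cos240.0°, 0.3039·sin240.0°, -0.0600) = (-0.1520, -0.2632, -0.0600)
subtract pairs → two planes through P
linear system: -0.8586x+0.4175y = -0.0271−-0.1241z; -0.9214x+-0.5264y = -0.0019−-0.0186z
Cramer: x(z) = 0.0180-0.0874z;  y(z) = -0.0278+0.1176z
sphere 1 gives Az²+Bz+C=0 with A=1.0215, B=0.1457, C=-0.1146;  B²−4AC=0.4895;  roots -0.4138, 0.2712;  negative root z = -0.4138
x = 0.0542, y = -0.0765

(0.0542, -0.0765, -0.4138)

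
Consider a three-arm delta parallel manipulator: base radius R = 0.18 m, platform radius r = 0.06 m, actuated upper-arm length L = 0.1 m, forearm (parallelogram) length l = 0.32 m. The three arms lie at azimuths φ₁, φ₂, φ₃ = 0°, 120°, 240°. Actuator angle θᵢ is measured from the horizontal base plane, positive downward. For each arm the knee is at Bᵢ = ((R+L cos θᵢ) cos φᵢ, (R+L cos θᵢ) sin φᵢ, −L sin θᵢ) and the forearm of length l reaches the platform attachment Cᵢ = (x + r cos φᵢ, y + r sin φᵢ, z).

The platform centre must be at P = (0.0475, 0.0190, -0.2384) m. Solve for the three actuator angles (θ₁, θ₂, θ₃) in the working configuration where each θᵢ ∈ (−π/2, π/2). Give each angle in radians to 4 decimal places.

arm 1 (φ=0.0°): x'=0.0475, y'=0.0190
  e−x'=0.0725;  (l²−L²−(e−x')²−y'²−z²)/2L = 0.1497
  θ1 = atan2(B,A) + arccos(C/0.2492) = -0.3494
arm 2 (φ=120.0°): x'=-0.0073, y'=-0.0506
  e−x'=0.1273;  (l²−L²−(e−x')²−y'²−z²)/2L = 0.0840
  √(A²+B²)=0.2703;  θ2 = -1.0804+1.2548 ≈ 0.1744
rotate P by −φ3: (-0.0402, 0.0316, -0.2384)
  e−x'=0.1602;  (l²−L²−(e−x')²−y'²−z²)/2L = 0.0445
  θ3 = atan2(B,A) + arccos(C/0.2872) = 0.4361

θ₁ = -0.3494, θ₂ = 0.1744, θ₃ = 0.4361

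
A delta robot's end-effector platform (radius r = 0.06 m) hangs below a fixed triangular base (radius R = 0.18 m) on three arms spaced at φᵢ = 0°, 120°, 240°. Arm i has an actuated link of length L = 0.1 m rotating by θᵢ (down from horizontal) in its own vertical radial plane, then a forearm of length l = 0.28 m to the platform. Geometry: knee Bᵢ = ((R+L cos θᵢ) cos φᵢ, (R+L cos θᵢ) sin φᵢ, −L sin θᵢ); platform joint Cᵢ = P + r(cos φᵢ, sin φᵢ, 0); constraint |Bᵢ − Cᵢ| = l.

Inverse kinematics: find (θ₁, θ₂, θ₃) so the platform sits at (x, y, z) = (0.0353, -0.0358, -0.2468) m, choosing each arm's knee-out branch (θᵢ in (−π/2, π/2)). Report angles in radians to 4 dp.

arm 1 (φ=0.0°): x'=0.0353, y'=-0.0358
  A=0.0847, B=-0.2468, C=(l²−L²−A²−y'²−z²)/(2L)=-0.0048
  γ=atan2(-0.2468,0.0847)=-1.2402;  ψ=arccos(-0.0185)=1.5893;  θ1=γ+ψ≈0.3491
rotate P by −φ2: (-0.0487, -0.0127, -0.2468)
  e−x'=0.1687;  (l²−L²−(e−x')²−y'²−z²)/2L = -0.1056
  √(A²+B²)=0.2989;  θ2 = -0.9713+1.9318 ≈ 0.9604
rotate P by −φ3: (0.0134, 0.0485, -0.2468)
  A=0.1066, B=-0.2468, C=(l²−L²−A²−y'²−z²)/(2L)=-0.0312
  θ3 = atan2(B,A) + arccos(C/0.2689) = 0.5241

θ₁ = 0.3491, θ₂ = 0.9604, θ₃ = 0.5241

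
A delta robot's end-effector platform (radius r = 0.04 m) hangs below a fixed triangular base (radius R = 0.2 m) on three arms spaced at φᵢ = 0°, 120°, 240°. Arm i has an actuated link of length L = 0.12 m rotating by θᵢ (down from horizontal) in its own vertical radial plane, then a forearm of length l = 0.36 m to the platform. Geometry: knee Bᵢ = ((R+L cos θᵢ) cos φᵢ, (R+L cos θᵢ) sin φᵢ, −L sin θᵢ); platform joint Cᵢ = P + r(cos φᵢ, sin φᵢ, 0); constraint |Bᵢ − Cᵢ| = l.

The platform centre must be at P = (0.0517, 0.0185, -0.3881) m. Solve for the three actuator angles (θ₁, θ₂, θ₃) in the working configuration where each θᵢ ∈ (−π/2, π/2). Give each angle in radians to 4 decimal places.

arm 1 (φ=0.0°): x'=0.0517, y'=0.0185
  A cos θ + B sin θ = C:  0.1083·cos θ + -0.3881·sin θ = -0.1979
  √(A²+B²)=0.4029;  θ1 = -1.2987+2.0842 ≈ 0.7855
arm 2 (φ=120.0°): x'=-0.0098, y'=-0.0540
  e−x'=0.1698;  (l²−L²−(e−x')²−y'²−z²)/2L = -0.2799
  θ2 = atan2(B,A) + arccos(C/0.4236) = 1.1343
rotate P by −φ3: (-0.0419, 0.0355, -0.3881)
  A cos θ + B sin θ = C:  0.2019·cos θ + -0.3881·sin θ = -0.3226
  θ3 = atan2(B,A) + arccos(C/0.4375) = 1.3091

θ₁ = 0.7855, θ₂ = 1.1343, θ₃ = 1.3091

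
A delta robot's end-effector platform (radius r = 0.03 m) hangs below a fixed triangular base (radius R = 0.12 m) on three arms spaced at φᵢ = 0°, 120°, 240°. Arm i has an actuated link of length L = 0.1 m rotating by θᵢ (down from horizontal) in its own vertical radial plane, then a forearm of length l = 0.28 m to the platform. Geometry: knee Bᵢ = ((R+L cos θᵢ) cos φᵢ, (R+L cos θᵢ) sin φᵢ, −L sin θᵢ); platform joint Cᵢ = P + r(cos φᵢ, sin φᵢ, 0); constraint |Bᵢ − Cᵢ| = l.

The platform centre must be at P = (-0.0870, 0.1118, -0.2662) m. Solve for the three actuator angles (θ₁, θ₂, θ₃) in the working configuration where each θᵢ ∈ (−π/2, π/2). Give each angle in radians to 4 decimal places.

arm 1 (φ=0.0°): x'=-0.0870, y'=0.1118
  e−x'=0.1770;  (l²−L²−(e−x')²−y'²−z²)/2L = -0.2315
  √(A²+B²)=0.3197;  θ1 = -0.9840+2.3804 ≈ 1.3964
φ2=120.0° → target in arm frame (0.1403, 0.0194)
  A=-0.0503, B=-0.2662, C=(l²−L²−A²−y'²−z²)/(2L)=-0.0269
  θ2 = atan2(B,A) + arccos(C/0.2709) = -0.0875
arm 3 (φ=240.0°): x'=-0.0533, y'=-0.1312
  A=0.1433, B=-0.2662, C=(l²−L²−A²−y'²−z²)/(2L)=-0.2011
  √(A²+B²)=0.3023;  θ3 = -1.0769+2.2987 ≈ 1.2218

θ₁ = 1.3964, θ₂ = -0.0875, θ₃ = 1.2218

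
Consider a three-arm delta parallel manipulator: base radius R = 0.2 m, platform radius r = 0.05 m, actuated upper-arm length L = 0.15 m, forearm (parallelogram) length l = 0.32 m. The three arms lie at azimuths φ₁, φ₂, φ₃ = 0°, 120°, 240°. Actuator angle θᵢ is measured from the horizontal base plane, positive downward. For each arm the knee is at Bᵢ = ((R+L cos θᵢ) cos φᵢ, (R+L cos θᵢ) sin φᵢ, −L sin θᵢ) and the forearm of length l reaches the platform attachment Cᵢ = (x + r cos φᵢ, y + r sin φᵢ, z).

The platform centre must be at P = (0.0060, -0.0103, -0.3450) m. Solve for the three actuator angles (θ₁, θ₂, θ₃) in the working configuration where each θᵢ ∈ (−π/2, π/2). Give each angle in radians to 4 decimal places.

rotate P by −φ1: (0.0060, -0.0103, -0.3450)
  A=0.1440, B=-0.3450, C=(l²−L²−A²−y'²−z²)/(2L)=-0.1999
  θ1 = atan2(B,A) + arccos(C/0.3738) = 0.9595
rotate P by −φ2: (-0.0119, 0.0000, -0.3450)
  A=0.1619, B=-0.3450, C=(l²−L²−A²−y'²−z²)/(2L)=-0.2178
  √(A²+B²)=0.3811;  θ2 = -1.1320+2.1792 ≈ 1.0472
rotate P by −φ3: (0.0059, 0.0103, -0.3450)
  e−x'=0.1441;  (l²−L²−(e−x')²−y'²−z²)/2L = -0.2000
  γ=atan2(-0.3450,0.1441)=-1.1752;  ψ=arccos(-0.5349)=2.1351;  θ3=γ+ψ≈0.9599

θ₁ = 0.9595, θ₂ = 1.0472, θ₃ = 0.9599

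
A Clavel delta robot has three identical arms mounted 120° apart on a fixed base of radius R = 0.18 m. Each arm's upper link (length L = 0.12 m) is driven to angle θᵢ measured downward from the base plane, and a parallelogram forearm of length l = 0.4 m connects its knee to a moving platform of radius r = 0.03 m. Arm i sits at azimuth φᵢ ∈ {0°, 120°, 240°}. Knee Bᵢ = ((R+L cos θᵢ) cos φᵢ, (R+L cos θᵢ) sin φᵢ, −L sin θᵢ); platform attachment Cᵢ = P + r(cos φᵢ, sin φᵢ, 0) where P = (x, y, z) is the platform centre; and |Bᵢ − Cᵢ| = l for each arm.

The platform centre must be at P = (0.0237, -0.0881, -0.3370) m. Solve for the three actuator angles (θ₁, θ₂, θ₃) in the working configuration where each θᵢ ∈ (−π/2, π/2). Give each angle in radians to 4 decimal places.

θ₁ = 0.2621, θ₂ = 0.8728, θ₃ = -0.0001

φ1=0.0° → target in arm frame (0.0237, -0.0881)
  e−x'=0.1263;  (l²−L²−(e−x')²−y'²−z²)/2L = 0.0347
  γ=atan2(-0.3370,0.1263)=-1.2122;  ψ=arccos(0.0963)=1.4743;  θ1=γ+ψ≈0.2621
φ2=120.0° → target in arm frame (-0.0881, 0.0235)
  A cos θ + B sin θ = C:  0.2381·cos θ + -0.3370·sin θ = -0.1052
  √(A²+B²)=0.4127;  θ2 = -0.9556+1.8285 ≈ 0.8728
rotate P by −φ3: (0.0644, 0.0646, -0.3370)
  A cos θ + B sin θ = C:  0.0856·cos θ + -0.3370·sin θ = 0.0856
  θ3 = atan2(B,A) + arccos(C/0.3477) = -0.0001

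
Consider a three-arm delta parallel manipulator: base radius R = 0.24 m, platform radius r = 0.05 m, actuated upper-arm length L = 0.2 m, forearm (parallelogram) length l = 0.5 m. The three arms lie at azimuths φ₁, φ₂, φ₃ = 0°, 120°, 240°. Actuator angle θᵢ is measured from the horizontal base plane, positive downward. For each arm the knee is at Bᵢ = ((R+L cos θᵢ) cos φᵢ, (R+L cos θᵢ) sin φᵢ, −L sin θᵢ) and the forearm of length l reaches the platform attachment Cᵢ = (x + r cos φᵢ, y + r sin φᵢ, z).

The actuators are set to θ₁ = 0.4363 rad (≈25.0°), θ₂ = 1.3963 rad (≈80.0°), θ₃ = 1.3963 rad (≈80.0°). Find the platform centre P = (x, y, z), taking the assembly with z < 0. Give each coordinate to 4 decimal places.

(0.1851, 0.0000, -0.5486)

arm 1 at φ=0.0°: ρ1 = 0.3713;  O1 = (0.3713, 0.0000, -0.0845)
arm 2 at φ=120.0°: ρ2 = 0.2247;  O2 = (-0.1124, 0.1946, -0.1970)
φ3=240.0°: virtual centre (-0.1124, -0.1946, -0.1970), radius l
|O₂|²−|O₁|² = -0.0557;  |O₃|²−|O₁|² = -0.0557
plane₁₂: -0.9673x+0.3892y+-0.2249z = -0.0557
Cramer: x(z) = 0.0576-0.2325z;  y(z) = 0.0000+0.0000z
quadratic in z: (1.0541)z²+(0.3149)z+(-0.1445)=0, √Δ=0.8416 → z ∈ {-0.5486, 0.2498}; z = -0.5486 (taking z<0)
x = 0.1851, y = 0.0000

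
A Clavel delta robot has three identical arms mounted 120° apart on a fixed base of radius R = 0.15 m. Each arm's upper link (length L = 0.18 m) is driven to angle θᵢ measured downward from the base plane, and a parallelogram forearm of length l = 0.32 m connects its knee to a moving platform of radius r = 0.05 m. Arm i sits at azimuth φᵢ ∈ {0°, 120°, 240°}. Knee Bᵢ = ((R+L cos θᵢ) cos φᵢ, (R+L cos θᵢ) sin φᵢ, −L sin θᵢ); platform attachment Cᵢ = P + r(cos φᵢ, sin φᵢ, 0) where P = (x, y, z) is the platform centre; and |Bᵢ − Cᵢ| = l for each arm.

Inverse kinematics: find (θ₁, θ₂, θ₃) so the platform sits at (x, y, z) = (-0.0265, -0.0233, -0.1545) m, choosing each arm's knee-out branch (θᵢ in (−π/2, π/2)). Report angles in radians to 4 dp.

arm 1 (φ=0.0°): x'=-0.0265, y'=-0.0233
  A=0.1265, B=-0.1545, C=(l²−L²−A²−y'²−z²)/(2L)=0.0822
  θ1 = atan2(B,A) + arccos(C/0.1997) = 0.2619
arm 2 (φ=120.0°): x'=-0.0069, y'=0.0346
  A cos θ + B sin θ = C:  0.1069·cos θ + -0.1545·sin θ = 0.0931
  √(A²+B²)=0.1879;  θ2 = -0.9654+1.0527 ≈ 0.0873
rotate P by −φ3: (0.0334, -0.0113, -0.1545)
  A=0.0666, B=-0.1545, C=(l²−L²−A²−y'²−z²)/(2L)=0.1155
  γ=atan2(-0.1545,0.0666)=-1.1640;  ψ=arccos(0.6864)=0.8143;  θ3=γ+ψ≈-0.3497

θ₁ = 0.2619, θ₂ = 0.0873, θ₃ = -0.3497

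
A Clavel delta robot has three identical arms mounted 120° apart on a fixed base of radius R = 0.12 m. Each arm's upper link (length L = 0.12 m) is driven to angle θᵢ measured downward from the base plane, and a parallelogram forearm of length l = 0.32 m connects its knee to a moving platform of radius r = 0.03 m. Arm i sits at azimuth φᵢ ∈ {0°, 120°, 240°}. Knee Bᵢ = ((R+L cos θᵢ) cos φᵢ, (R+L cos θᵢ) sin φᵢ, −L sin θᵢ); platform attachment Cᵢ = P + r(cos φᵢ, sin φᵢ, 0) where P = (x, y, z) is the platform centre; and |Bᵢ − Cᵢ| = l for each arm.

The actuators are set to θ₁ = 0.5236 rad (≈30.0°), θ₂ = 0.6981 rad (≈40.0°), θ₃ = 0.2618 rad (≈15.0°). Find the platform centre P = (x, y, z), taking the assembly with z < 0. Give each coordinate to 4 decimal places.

(-0.0045, -0.0483, -0.3064)

O1 = (0.1939·cos0.0°, 0.1939·sin0.0°, -0.0600) = (0.1939, 0.0000, -0.0600)
O2 = (0.1819·cos120.0°, 0.1819·sin120.0°, -0.0771) = (-0.0910, 0.1576, -0.0771)
O3 = (0.2059·cos240.0°, 0.2059·sin240.0°, -0.0311) = (-0.1030, -0.1783, -0.0311)
|O₂|²−|O₁|² = -0.0022;  |O₃|²−|O₁|² = 0.0022
plane₁₂: -0.5698x+0.3151y+-0.0343z = -0.0022
det = 0.3903;  x = 0.0002+0.0154z,  y = -0.0064+0.1366z
into |P−O₁|² = l²: 1.0189z² + 0.1123z + -0.0612 = 0;  Δ = 0.2622;  z = -0.3064 or 0.1962 → z<0 root = -0.3064
x = -0.0045, y = -0.0483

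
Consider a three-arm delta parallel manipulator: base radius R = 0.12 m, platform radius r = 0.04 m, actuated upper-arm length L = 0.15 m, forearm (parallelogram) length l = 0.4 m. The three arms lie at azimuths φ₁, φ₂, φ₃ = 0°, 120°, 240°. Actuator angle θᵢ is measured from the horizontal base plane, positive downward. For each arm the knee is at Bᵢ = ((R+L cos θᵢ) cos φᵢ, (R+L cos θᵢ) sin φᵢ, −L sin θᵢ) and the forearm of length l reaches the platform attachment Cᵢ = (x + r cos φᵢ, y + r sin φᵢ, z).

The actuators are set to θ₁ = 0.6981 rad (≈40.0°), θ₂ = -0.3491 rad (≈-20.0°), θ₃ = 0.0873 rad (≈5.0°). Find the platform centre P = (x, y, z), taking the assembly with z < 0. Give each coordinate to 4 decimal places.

(-0.1301, 0.0531, -0.3235)

φ1=0.0°: virtual centre (0.1949, 0.0000, -0.0964), radius l
φ2=120.0°: virtual centre (-0.1105, 0.1914, 0.0513), radius l
arm 3 at φ=240.0°: (R−r)+L cos θ3 = 0.2294;  S3 = (-0.1147, -0.1987, -0.0131)
subtract pairs → two planes through P
[-0.6108 0.3827 0.2954]·P = 0.0042;  [-0.6192 -0.3974 0.1667]·P = 0.0055
det = 0.4797;  x = -0.0079+0.3777z,  y = -0.0017+-0.1692z
into |P−S₁|² = l²: 1.1713z² + 0.0402z + -0.1096 = 0;  Δ = 0.5150;  z = -0.3235 or 0.2892 → z<0 root = -0.3235
x = -0.1301, y = 0.0531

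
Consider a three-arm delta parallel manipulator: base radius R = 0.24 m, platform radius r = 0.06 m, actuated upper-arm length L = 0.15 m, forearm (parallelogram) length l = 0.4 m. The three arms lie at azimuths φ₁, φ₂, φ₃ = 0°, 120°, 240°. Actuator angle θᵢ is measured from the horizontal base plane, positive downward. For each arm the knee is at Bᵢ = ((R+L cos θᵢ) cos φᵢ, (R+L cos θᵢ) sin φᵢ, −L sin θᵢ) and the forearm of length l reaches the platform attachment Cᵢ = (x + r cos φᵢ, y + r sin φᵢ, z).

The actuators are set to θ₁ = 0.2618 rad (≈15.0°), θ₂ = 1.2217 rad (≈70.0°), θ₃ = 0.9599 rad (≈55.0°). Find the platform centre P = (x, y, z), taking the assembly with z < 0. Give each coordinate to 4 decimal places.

O1 = (0.3249·cos0.0°, 0.3249·sin0.0°, -0.0388) = (0.3249, 0.0000, -0.0388)
φ2=120.0°: virtual centre (-0.1157, 0.2003, -0.1410), radius l
arm 3 at φ=240.0°: (R−r)+L cos θ3 = 0.2660;  O3 = (-0.1330, -0.2304, -0.1229)
subtract pairs → two planes through P
plane₁₂: -0.8811x+0.4006y+-0.2043z = -0.0337
Cramer: x(z) = 0.0311-0.2089z;  y(z) = -0.0158+0.0504z
sphere 1 gives Az²+Bz+C=0 with A=1.0462, B=0.1988, C=-0.0719;  B²−4AC=0.3405;  roots -0.3739, 0.1838;  negative root z = -0.3739
x = 0.1092, y = -0.0346

(0.1092, -0.0346, -0.3739)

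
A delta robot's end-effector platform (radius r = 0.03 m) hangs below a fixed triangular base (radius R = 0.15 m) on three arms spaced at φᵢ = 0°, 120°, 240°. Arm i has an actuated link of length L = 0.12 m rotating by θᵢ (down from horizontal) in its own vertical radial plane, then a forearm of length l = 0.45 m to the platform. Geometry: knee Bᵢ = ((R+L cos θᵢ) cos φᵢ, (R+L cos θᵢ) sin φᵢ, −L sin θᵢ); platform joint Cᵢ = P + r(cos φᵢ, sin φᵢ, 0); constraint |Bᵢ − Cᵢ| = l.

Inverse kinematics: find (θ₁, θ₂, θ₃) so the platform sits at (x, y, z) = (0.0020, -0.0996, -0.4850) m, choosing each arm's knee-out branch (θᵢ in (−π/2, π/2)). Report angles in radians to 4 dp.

φ1=0.0° → target in arm frame (0.0020, -0.0996)
  e−x'=0.1180;  (l²−L²−(e−x')²−y'²−z²)/2L = -0.2957
  γ=atan2(-0.4850,0.1180)=-1.3321;  ψ=arccos(-0.5924)=2.2049;  θ1=γ+ψ≈0.8727
φ2=120.0° → target in arm frame (-0.0873, 0.0481)
  A=0.2073, B=-0.4850, C=(l²−L²−A²−y'²−z²)/(2L)=-0.3850
  γ=atan2(-0.4850,0.2073)=-1.1670;  ψ=arccos(-0.7299)=2.3889;  θ2=γ+ψ≈1.2220
arm 3 (φ=240.0°): x'=0.0853, y'=0.0515
  A=0.0347, B=-0.4850, C=(l²−L²−A²−y'²−z²)/(2L)=-0.2124
  γ=atan2(-0.4850,0.0347)=-1.4993;  ψ=arccos(-0.4369)=2.0230;  θ3=γ+ψ≈0.5237

θ₁ = 0.8727, θ₂ = 1.2220, θ₃ = 0.5237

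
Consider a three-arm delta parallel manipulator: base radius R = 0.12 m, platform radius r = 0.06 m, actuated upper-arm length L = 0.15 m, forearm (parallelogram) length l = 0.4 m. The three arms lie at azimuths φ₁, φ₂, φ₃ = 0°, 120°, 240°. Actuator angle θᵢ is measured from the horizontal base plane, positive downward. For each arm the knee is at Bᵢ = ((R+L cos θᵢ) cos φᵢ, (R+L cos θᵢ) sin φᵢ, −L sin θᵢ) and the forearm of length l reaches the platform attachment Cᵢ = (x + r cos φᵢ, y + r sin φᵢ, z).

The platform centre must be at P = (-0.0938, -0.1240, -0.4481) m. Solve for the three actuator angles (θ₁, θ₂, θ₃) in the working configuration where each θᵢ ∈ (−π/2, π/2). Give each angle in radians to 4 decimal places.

arm 1 (φ=0.0°): x'=-0.0938, y'=-0.1240
  e−x'=0.1538;  (l²−L²−(e−x')²−y'²−z²)/2L = -0.3411
  θ1 = atan2(B,A) + arccos(C/0.4738) = 1.1343
arm 2 (φ=120.0°): x'=-0.0605, y'=0.1432
  A=0.1205, B=-0.4481, C=(l²−L²−A²−y'²−z²)/(2L)=-0.3278
  γ=atan2(-0.4481,0.1205)=-1.3081;  ψ=arccos(-0.7063)=2.3551;  θ2=γ+ψ≈1.0470
φ3=240.0° → target in arm frame (0.1543, -0.0192)
  e−x'=-0.0943;  (l²−L²−(e−x')²−y'²−z²)/2L = -0.2418
  θ3 = atan2(B,A) + arccos(C/0.4579) = 0.3490

θ₁ = 1.1343, θ₂ = 1.0470, θ₃ = 0.3490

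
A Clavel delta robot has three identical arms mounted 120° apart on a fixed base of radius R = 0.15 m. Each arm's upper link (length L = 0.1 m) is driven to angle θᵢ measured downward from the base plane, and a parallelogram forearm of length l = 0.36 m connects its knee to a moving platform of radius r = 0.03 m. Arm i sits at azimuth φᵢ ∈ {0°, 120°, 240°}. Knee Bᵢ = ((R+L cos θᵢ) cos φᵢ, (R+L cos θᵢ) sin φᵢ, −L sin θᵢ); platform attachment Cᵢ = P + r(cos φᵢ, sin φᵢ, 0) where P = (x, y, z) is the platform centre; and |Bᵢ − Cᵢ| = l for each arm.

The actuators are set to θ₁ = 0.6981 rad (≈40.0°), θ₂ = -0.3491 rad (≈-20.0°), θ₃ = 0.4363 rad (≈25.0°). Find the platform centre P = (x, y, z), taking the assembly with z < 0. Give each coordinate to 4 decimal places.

(-0.0660, 0.0636, -0.3021)

centre 1 = (0.1966·cos0.0°, 0.1966·sin0.0°, -0.0643) = (0.1966, 0.0000, -0.0643)
φ2=120.0°: virtual centre (-0.1070, 0.1853, 0.0342), radius l
centre 3 = (0.2106·cos240.0°, 0.2106·sin240.0°, -0.0423) = (-0.1053, -0.1824, -0.0423)
eliminate P² terms by subtracting sphere 1 from 2 and 3
plane₁₂: -0.6072x+0.3706y+0.1970z = 0.0042
det = 0.4453;  x = -0.0062+0.1980z,  y = 0.0011+-0.2070z
into |P−centre ₁|² = l²: 1.0821z² + 0.0478z + -0.0843 = 0;  Δ = 0.3673;  z = -0.3021 or 0.2580 → z<0 root = -0.3021
x = -0.0660, y = 0.0636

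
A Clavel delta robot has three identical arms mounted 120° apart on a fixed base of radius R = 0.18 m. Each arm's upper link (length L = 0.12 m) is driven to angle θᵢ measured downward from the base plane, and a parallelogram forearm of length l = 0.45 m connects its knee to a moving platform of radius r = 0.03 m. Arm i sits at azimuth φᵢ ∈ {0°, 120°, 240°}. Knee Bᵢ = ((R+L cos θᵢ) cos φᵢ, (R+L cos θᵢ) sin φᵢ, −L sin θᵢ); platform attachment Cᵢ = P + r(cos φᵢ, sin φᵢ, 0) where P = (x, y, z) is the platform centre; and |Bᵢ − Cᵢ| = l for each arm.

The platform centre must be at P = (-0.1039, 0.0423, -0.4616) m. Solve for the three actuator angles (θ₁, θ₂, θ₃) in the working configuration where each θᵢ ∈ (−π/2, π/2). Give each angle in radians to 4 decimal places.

θ₁ = 1.3089, θ₂ = 0.4366, θ₃ = 0.7852

arm 1 (φ=0.0°): x'=-0.1039, y'=0.0423
  e−x'=0.2539;  (l²−L²−(e−x')²−y'²−z²)/2L = -0.3801
  γ=atan2(-0.4616,0.2539)=-1.0679;  ψ=arccos(-0.7215)=2.3768;  θ1=γ+ψ≈1.3089
arm 2 (φ=120.0°): x'=0.0886, y'=0.0688
  A cos θ + B sin θ = C:  0.0614·cos θ + -0.4616·sin θ = -0.1395
  γ=atan2(-0.4616,0.0614)=-1.4385;  ψ=arccos(-0.2996)=1.8751;  θ2=γ+ψ≈0.4366
arm 3 (φ=240.0°): x'=0.0153, y'=-0.1111
  A=0.1347, B=-0.4616, C=(l²−L²−A²−y'²−z²)/(2L)=-0.2311
  θ3 = atan2(B,A) + arccos(C/0.4808) = 0.7852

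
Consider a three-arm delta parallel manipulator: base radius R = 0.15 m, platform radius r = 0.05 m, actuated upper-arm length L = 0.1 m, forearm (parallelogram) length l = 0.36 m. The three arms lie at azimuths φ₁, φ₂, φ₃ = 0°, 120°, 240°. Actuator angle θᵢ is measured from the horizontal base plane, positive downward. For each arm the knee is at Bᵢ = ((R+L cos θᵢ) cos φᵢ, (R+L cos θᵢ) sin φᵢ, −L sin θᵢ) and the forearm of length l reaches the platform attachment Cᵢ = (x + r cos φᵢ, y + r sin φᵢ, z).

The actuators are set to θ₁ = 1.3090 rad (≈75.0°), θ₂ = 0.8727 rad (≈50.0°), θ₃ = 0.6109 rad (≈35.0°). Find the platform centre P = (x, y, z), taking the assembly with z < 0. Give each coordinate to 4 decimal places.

arm 1 at φ=0.0°: e+L cos θ1 = 0.1259;  S1 = (0.1259, 0.0000, -0.0966)
arm 2 at φ=120.0°: e+L cos θ2 = 0.1643;  S2 = (-0.0821, 0.1423, -0.0766)
φ3=240.0°: virtual centre (-0.0910, -0.1575, -0.0574), radius l
subtract pairs → two planes through P
plane₁₂: -0.4160x+0.2845y+0.0400z = 0.0077
Cramer: x(z) = -0.0220+0.1372z;  y(z) = -0.0052+0.0602z
into |P−S₁|² = l²: 1.0224z² + 0.1520z + -0.0984 = 0;  Δ = 0.4254;  z = -0.3933 or 0.2446 → z<0 root = -0.3933
x = -0.0760, y = -0.0289

(-0.0760, -0.0289, -0.3933)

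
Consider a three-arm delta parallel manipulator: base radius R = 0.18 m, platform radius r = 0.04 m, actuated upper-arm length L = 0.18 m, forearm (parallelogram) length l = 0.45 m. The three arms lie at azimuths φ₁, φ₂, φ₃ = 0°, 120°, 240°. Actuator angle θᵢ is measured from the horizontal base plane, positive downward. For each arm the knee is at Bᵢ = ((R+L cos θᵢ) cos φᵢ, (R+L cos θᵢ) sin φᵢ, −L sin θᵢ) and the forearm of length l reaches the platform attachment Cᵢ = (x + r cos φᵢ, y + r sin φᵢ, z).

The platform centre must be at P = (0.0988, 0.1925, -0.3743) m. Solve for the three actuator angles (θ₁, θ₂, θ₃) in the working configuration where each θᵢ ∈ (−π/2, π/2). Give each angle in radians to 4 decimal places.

arm 1 (φ=0.0°): x'=0.0988, y'=0.1925
  e−x'=0.0412;  (l²−L²−(e−x')²−y'²−z²)/2L = -0.0243
  θ1 = atan2(B,A) + arccos(C/0.3766) = 0.1743
φ2=120.0° → target in arm frame (0.1173, -0.1818)
  A cos θ + B sin θ = C:  0.0227·cos θ + -0.3743·sin θ = -0.0099
  γ=atan2(-0.3743,0.0227)=-1.5103;  ψ=arccos(-0.0265)=1.5973;  θ2=γ+ψ≈0.0870
arm 3 (φ=240.0°): x'=-0.2161, y'=-0.0107
  e−x'=0.3561;  (l²−L²−(e−x')²−y'²−z²)/2L = -0.2692
  θ3 = atan2(B,A) + arccos(C/0.5166) = 1.3087

θ₁ = 0.1743, θ₂ = 0.0870, θ₃ = 1.3087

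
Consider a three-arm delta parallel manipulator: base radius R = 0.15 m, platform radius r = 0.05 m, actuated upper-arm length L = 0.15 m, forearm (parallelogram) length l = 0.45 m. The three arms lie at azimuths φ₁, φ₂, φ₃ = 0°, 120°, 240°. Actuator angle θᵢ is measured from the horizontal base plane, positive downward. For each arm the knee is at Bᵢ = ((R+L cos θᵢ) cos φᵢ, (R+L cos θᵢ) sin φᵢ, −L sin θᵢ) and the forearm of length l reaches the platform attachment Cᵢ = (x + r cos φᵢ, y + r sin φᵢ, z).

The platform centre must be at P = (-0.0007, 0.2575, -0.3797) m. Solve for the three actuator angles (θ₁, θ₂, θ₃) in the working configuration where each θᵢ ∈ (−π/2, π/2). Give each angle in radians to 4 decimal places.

arm 1 (φ=0.0°): x'=-0.0007, y'=0.2575
  A cos θ + B sin θ = C:  0.1007·cos θ + -0.3797·sin θ = -0.1354
  √(A²+B²)=0.3928;  θ1 = -1.3116+1.9227 ≈ 0.6111
arm 2 (φ=120.0°): x'=0.2234, y'=-0.1281
  A cos θ + B sin θ = C:  -0.1234·cos θ + -0.3797·sin θ = 0.0140
  γ=atan2(-0.3797,-0.1234)=-1.8849;  ψ=arccos(0.0350)=1.5358;  θ2=γ+ψ≈-0.3491
rotate P by −φ3: (-0.2227, -0.1294, -0.3797)
  A=0.3227, B=-0.3797, C=(l²−L²−A²−y'²−z²)/(2L)=-0.2834
  √(A²+B²)=0.4983;  θ3 = -0.8664+2.1757 ≈ 1.3093

θ₁ = 0.6111, θ₂ = -0.3491, θ₃ = 1.3093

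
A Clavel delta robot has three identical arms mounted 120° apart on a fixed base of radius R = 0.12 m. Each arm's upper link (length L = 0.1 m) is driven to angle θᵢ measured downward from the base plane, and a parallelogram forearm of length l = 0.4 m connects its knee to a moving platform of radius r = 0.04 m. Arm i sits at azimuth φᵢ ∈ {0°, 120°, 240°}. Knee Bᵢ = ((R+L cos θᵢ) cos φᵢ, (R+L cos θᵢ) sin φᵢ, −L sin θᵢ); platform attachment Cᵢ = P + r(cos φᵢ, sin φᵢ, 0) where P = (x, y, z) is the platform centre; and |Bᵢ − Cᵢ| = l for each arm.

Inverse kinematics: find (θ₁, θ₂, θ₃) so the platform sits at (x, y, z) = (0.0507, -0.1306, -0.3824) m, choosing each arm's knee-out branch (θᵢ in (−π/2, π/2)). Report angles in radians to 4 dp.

rotate P by −φ1: (0.0507, -0.1306, -0.3824)
  e−x'=0.0293;  (l²−L²−(e−x')²−y'²−z²)/2L = -0.0707
  γ=atan2(-0.3824,0.0293)=-1.4943;  ψ=arccos(-0.1844)=1.7563;  θ1=γ+ψ≈0.2619
φ2=120.0° → target in arm frame (-0.1385, 0.0214)
  e−x'=0.2185;  (l²−L²−(e−x')²−y'²−z²)/2L = -0.2220
  √(A²+B²)=0.4404;  θ2 = -1.0518+2.0992 ≈ 1.0475
rotate P by −φ3: (0.0878, 0.1092, -0.3824)
  A cos θ + B sin θ = C:  -0.0078·cos θ + -0.3824·sin θ = -0.0411
  θ3 = atan2(B,A) + arccos(C/0.3825) = 0.0873

θ₁ = 0.2619, θ₂ = 1.0475, θ₃ = 0.0873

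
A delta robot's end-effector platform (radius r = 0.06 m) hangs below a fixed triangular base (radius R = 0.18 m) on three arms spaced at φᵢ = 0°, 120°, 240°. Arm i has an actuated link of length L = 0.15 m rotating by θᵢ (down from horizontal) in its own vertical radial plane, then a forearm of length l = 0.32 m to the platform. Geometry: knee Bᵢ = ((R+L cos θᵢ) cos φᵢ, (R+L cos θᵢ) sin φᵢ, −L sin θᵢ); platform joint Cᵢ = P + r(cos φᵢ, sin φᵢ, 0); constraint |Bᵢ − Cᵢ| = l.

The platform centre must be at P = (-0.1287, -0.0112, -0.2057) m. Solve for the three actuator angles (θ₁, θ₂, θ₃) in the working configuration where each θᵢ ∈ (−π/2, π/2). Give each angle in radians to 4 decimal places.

arm 1 (φ=0.0°): x'=-0.1287, y'=-0.0112
  A=0.2487, B=-0.2057, C=(l²−L²−A²−y'²−z²)/(2L)=-0.0813
  √(A²+B²)=0.3227;  θ1 = -0.6910+1.8254 ≈ 1.1344
rotate P by −φ2: (0.0547, 0.1171, -0.2057)
  e−x'=0.0653;  (l²−L²−(e−x')²−y'²−z²)/2L = 0.0654
  √(A²+B²)=0.2158;  θ2 = -1.2632+1.2630 ≈ -0.0002
rotate P by −φ3: (0.0740, -0.1059, -0.2057)
  A cos θ + B sin θ = C:  0.0460·cos θ + -0.2057·sin θ = 0.0809
  θ3 = atan2(B,A) + arccos(C/0.2108) = -0.1742

θ₁ = 1.1344, θ₂ = -0.0002, θ₃ = -0.1742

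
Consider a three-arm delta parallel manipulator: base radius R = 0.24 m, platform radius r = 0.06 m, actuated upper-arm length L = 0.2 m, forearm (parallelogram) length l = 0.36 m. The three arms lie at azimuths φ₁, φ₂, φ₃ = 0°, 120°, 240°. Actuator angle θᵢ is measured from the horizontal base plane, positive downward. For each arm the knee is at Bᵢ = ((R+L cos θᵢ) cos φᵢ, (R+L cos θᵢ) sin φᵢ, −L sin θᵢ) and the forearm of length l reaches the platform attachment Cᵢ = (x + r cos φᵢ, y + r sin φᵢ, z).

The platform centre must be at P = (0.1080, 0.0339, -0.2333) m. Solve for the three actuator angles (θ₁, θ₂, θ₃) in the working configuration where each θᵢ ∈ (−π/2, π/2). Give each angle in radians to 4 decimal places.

θ₁ = -0.0004, θ₂ = 0.8730, θ₃ = 1.1344

arm 1 (φ=0.0°): x'=0.1080, y'=0.0339
  A cos θ + B sin θ = C:  0.0720·cos θ + -0.2333·sin θ = 0.0721
  √(A²+B²)=0.2442;  θ1 = -1.2715+1.2710 ≈ -0.0004
rotate P by −φ2: (-0.0246, -0.1105, -0.2333)
  A cos θ + B sin θ = C:  0.2046·cos θ + -0.2333·sin θ = -0.0473
  √(A²+B²)=0.3103;  θ2 = -0.8507+1.7238 ≈ 0.8730
arm 3 (φ=240.0°): x'=-0.0834, y'=0.0766
  e−x'=0.2634;  (l²−L²−(e−x')²−y'²−z²)/2L = -0.1001
  γ=atan2(-0.2333,0.2634)=-0.7250;  ψ=arccos(-0.2846)=1.8594;  θ3=γ+ψ≈1.1344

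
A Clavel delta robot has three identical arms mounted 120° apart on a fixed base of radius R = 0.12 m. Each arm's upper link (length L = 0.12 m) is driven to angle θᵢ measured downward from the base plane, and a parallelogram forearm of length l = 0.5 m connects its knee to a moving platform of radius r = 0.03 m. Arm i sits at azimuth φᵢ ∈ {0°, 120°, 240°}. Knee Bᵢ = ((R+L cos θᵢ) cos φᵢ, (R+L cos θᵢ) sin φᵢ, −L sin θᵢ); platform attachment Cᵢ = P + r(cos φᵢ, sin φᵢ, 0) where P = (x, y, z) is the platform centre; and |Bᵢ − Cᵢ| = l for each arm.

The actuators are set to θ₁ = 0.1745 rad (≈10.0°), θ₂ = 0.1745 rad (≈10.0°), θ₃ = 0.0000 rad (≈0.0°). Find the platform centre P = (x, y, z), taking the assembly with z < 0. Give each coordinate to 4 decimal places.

(-0.0158, -0.0273, -0.4671)

O1 = (0.2082·cos0.0°, 0.2082·sin0.0°, -0.0208) = (0.2082, 0.0000, -0.0208)
O2 = (0.2082·cos120.0°, 0.2082·sin120.0°, -0.0208) = (-0.1041, 0.1803, -0.0208)
arm 3 at φ=240.0°: e+L cos θ3 = 0.2100;  O3 = (-0.1050, -0.1819, 0.0000)
|O₂|²−|O₁|² = 0.0000;  |O₃|²−|O₁|² = 0.0003
plane₁₂: -0.6245x+0.3606y+0.0000z = 0.0000
det = 0.4530;  x = -0.0003+0.0332z,  y = -0.0005+0.0574z
into |P−O₁|² = l²: 1.0044z² + 0.0278z + -0.2061 = 0;  Δ = 0.8289;  z = -0.4671 or 0.4394 → z<0 root = -0.4671
x = -0.0158, y = -0.0273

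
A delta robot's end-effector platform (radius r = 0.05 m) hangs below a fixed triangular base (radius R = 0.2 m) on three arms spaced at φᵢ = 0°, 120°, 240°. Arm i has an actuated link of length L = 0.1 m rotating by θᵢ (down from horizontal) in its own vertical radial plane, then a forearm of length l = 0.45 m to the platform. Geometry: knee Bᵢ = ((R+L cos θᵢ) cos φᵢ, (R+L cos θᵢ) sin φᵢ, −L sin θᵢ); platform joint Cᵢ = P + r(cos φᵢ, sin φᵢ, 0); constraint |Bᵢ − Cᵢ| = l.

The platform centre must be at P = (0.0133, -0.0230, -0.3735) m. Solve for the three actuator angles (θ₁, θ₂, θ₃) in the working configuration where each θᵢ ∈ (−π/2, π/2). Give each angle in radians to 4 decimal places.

θ₁ = -0.0878, θ₂ = 0.1743, θ₃ = -0.0875

rotate P by −φ1: (0.0133, -0.0230, -0.3735)
  A=0.1367, B=-0.3735, C=(l²−L²−A²−y'²−z²)/(2L)=0.1689
  θ1 = atan2(B,A) + arccos(C/0.3977) = -0.0878
rotate P by −φ2: (-0.0266, 0.0000, -0.3735)
  e−x'=0.1766;  (l²−L²−(e−x')²−y'²−z²)/2L = 0.1091
  √(A²+B²)=0.4131;  θ2 = -1.1292+1.3035 ≈ 0.1743
rotate P by −φ3: (0.0133, 0.0230, -0.3735)
  e−x'=0.1367;  (l²−L²−(e−x')²−y'²−z²)/2L = 0.1689
  √(A²+B²)=0.3977;  θ3 = -1.2199+1.1323 ≈ -0.0875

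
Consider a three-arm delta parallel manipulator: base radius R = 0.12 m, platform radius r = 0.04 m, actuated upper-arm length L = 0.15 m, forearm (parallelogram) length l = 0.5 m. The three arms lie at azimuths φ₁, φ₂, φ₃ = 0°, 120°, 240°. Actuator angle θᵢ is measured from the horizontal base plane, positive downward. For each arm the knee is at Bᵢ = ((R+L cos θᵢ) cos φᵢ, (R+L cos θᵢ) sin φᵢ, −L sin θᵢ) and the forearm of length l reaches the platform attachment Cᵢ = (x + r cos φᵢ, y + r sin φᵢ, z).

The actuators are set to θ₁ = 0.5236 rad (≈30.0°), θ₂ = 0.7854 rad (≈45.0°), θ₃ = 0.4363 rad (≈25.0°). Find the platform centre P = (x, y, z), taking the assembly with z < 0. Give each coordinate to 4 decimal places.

(0.0220, -0.0731, -0.5326)

O1 = (0.2099·cos0.0°, 0.2099·sin0.0°, -0.0750) = (0.2099, 0.0000, -0.0750)
arm 2 at φ=120.0°: (R−r)+L cos θ2 = 0.1861;  O2 = (-0.0930, 0.1611, -0.1061)
arm 3 at φ=240.0°: (R−r)+L cos θ3 = 0.2159;  O3 = (-0.1080, -0.1870, -0.0634)
eliminate P² terms by subtracting sphere 1 from 2 and 3
plane₁₂: -0.6059x+0.3223y+-0.0621z = -0.0038
det = 0.4315;  x = 0.0026+-0.0365z,  y = -0.0070+0.1242z
quadratic in z: (1.0167)z²+(0.1634)z+(-0.2013)=0, √Δ=0.9195 → z ∈ {-0.5326, 0.3718}; z = -0.5326 (taking z<0)
x = 0.0220, y = -0.0731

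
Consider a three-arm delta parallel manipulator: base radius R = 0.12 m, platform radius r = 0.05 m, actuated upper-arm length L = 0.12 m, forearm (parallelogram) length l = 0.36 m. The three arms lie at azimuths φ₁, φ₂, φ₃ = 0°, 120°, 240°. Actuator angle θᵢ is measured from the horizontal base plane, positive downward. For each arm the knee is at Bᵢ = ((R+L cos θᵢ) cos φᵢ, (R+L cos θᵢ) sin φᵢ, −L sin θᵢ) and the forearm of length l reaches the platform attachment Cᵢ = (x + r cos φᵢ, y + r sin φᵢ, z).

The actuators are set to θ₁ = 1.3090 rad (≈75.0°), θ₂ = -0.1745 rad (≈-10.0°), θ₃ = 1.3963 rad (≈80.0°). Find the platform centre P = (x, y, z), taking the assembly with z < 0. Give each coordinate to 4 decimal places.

arm 1 at φ=0.0°: e+L cos θ1 = 0.1011;  O1 = (0.1011, 0.0000, -0.1159)
arm 2 at φ=120.0°: e+L cos θ2 = 0.1882;  O2 = (-0.0941, 0.1630, 0.0208)
arm 3 at φ=240.0°: e+L cos θ3 = 0.0908;  O3 = (-0.0454, -0.0787, -0.1182)
eliminate P² terms by subtracting sphere 1 from 2 and 3
[-0.3903 0.3259 0.2735]·P = 0.0122;  [-0.2929 -0.1573 -0.0045]·P = -0.0014
Cramer: x(z) = -0.0093+0.2648z;  y(z) = 0.0263-0.5220z
sphere 1 gives Az²+Bz+C=0 with A=1.3426, B=0.1459, C=-0.1033;  B²−4AC=0.5760;  roots -0.3370, 0.2283;  negative root z = -0.3370
x = -0.0985, y = 0.2022

(-0.0985, 0.2022, -0.3370)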